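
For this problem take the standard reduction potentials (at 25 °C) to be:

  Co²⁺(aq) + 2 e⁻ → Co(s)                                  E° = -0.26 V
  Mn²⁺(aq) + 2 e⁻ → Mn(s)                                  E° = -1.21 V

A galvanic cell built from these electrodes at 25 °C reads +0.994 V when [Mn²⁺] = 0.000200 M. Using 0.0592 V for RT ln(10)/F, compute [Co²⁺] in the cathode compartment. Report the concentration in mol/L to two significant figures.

0.0061 M

Co²⁺/Co is the cathode, Mn²⁺/Mn the anode: E°cell = +0.95 V, n = 2.
Overall reaction: Co²⁺(aq) + Mn(s) → Co(s) + Mn²⁺(aq); Q = [Mn²⁺]^1/[Co²⁺]^1.
From E = E° − (0.0592/n) log Q: log Q = (E° − E)·n/0.0592 = (+0.95 − (+0.994))·2/0.0592 = -1.4865.
So 1·log[Co²⁺] = 1·log(0.0002) − log Q = -3.6990 − (-1.4865) = -2.2125; [Co²⁺] = 10^(-2.2125) ≈ 0.0061 M.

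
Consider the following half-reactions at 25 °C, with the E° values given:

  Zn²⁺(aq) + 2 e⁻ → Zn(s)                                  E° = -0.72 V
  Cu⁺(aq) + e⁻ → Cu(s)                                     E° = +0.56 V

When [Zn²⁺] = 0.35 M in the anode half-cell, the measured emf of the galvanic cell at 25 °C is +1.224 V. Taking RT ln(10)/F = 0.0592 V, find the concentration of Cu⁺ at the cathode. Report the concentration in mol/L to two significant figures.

0.067 M

Cu⁺/Cu is the cathode, Zn²⁺/Zn the anode: E°cell = +1.28 V, n = 2.
Overall reaction: 2 Cu⁺(aq) + Zn(s) → 2 Cu(s) + Zn²⁺(aq); Q = [Zn²⁺]^1/[Cu⁺]^2.
From E = E° − (0.0592/n) log Q: log Q = (E° − E)·n/0.0592 = (+1.28 − (+1.224))·2/0.0592 = 1.8919.
So 2·log[Cu⁺] = 1·log(0.35) − log Q = -0.4559 − (1.8919) = -2.3478; log[Cu⁺] = -2.3478 / 2 = -1.1739; [Cu⁺] = 10^(-1.1739) ≈ 0.067 M.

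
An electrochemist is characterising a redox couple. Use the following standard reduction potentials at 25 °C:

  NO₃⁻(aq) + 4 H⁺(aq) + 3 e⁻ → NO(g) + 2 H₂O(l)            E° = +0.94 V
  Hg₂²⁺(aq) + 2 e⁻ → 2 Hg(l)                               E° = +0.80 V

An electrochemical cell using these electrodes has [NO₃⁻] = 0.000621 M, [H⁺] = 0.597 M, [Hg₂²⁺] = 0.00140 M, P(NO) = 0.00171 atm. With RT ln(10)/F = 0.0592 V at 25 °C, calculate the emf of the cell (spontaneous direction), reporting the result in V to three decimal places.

NO₃⁻/NO is the cathode (higher E°), Hg₂²⁺/Hg the anode: E°cell = +0.94 − (+0.80) = +0.14 V, n = 6.
Overall: 2 NO₃⁻(aq) + 8 H⁺(aq) + 6 Hg(l) → 2 NO(g) + 4 H₂O(l) + 3 Hg₂²⁺(aq)
Q = P(NO)^2·[Hg₂²⁺]^3 / ([NO₃⁻]^2·[H⁺]^8); log Q = -5.890.
E = E° − (0.0592/n) log Q = +0.14 − (0.0592/6)(-5.890) = +0.198 V.

+0.198 V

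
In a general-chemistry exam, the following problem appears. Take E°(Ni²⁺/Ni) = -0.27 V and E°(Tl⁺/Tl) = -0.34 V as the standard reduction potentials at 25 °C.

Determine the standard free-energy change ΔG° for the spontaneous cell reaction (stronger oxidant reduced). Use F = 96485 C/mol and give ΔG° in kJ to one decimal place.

-13.5 kJ

Ni²⁺/Ni (E° = -0.27 V) is the cathode; Tl⁺/Tl (E° = -0.34 V) is the anode, so E°cell = +0.07 V.
Balancing electrons gives n = 2 (lcm of 2 and 1).
ΔG° = −nFE° = −(2)(96485)(+0.07) = -13,508 J = -13.5 kJ.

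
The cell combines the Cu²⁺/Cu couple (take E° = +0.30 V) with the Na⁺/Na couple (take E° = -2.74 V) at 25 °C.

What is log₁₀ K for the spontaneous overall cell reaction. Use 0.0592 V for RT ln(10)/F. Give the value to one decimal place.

102.7

Cathode: Cu²⁺/Cu; anode: Na⁺/Na. E°cell = +3.04 V, n = 2.
log K = nE°cell / 0.0592 = (2)(+3.04) / 0.0592 = 102.7.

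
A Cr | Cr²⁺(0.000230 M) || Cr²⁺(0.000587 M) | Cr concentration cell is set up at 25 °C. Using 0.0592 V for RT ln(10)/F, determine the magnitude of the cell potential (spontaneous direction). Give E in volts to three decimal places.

For a concentration cell E°cell = 0. The 0.000587 M side is the cathode (reduction is favoured where [Cr²⁺] is higher).
With n = 2, E = −(0.0592/2) log([Cr²⁺]ₐₙ/[Cr²⁺]꜀ₐₜ) = −(0.0592/2) log(0.00023/0.000587) = −(0.0592/2)(-0.407) = +0.012 V.

+0.012 V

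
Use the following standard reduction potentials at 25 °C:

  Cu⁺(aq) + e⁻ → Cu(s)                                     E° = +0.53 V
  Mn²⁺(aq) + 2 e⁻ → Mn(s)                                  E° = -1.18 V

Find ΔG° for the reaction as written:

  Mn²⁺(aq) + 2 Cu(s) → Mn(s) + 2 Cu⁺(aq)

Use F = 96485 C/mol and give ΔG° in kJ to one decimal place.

As written, Mn²⁺/Mn is reduced (cathode) and Cu⁺/Cu is oxidised (anode), so E°cell = (-1.18) − (+0.53) = -1.71 V.
Balancing electrons gives n = 2.
ΔG° = −nFE° = −(2)(96485)(-1.71) = 329,979 J = +330.0 kJ.

+330.0 kJ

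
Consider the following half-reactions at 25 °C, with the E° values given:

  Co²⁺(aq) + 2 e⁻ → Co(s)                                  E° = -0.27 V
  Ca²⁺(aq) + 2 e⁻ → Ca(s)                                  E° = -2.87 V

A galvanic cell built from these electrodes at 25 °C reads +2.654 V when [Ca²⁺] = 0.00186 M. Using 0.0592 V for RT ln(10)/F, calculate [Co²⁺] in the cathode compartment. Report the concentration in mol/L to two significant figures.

0.12 M

Co²⁺/Co is the cathode, Ca²⁺/Ca the anode: E°cell = +2.60 V, n = 2.
Overall reaction: Co²⁺(aq) + Ca(s) → Co(s) + Ca²⁺(aq); Q = [Ca²⁺]^1/[Co²⁺]^1.
From E = E° − (0.0592/n) log Q: log Q = (E° − E)·n/0.0592 = (+2.60 − (+2.654))·2/0.0592 = -1.8243.
So 1·log[Co²⁺] = 1·log(0.00186) − log Q = -2.7305 − (-1.8243) = -0.9062; [Co²⁺] = 10^(-0.9062) ≈ 0.12 M.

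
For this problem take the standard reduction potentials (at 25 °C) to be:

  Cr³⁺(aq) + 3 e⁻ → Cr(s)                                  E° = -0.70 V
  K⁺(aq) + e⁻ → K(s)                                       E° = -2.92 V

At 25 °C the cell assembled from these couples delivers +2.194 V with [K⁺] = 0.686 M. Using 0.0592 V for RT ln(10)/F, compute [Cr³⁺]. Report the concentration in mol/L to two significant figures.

Cr³⁺/Cr is the cathode, K⁺/K the anode: E°cell = +2.22 V, n = 3.
Overall reaction: Cr³⁺(aq) + 3 K(s) → Cr(s) + 3 K⁺(aq); Q = [K⁺]^3/[Cr³⁺]^1.
From E = E° − (0.0592/n) log Q: log Q = (E° − E)·n/0.0592 = (+2.22 − (+2.194))·3/0.0592 = 1.3176.
So 1·log[Cr³⁺] = 3·log(0.686) − log Q = -0.4910 − (1.3176) = -1.8086; [Cr³⁺] = 10^(-1.8086) ≈ 0.016 M.

0.016 M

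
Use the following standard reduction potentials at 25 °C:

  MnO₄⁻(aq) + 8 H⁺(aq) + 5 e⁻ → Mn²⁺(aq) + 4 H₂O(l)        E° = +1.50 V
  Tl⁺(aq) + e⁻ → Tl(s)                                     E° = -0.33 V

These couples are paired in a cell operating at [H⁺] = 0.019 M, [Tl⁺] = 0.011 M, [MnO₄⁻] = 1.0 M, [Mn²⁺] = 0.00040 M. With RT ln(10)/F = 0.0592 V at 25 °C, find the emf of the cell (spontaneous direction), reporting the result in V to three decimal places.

+1.823 V

MnO₄⁻/Mn²⁺ is the cathode (higher E°), Tl⁺/Tl the anode: E°cell = +1.50 − (-0.33) = +1.83 V, n = 5.
Overall: MnO₄⁻(aq) + 8 H⁺(aq) + 5 Tl(s) → Mn²⁺(aq) + 4 H₂O(l) + 5 Tl⁺(aq)
Q = [Mn²⁺]·[Tl⁺]^5 / ([MnO₄⁻]·[H⁺]^8); log Q = 0.579.
E = E° − (0.0592/n) log Q = +1.83 − (0.0592/5)(0.579) = +1.823 V.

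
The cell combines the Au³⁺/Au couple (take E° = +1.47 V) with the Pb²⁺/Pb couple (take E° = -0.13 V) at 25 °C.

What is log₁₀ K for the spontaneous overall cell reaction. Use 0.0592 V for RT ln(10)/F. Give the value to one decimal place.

Cathode: Au³⁺/Au; anode: Pb²⁺/Pb. E°cell = +1.60 V, n = 6.
log K = nE°cell / 0.0592 = (6)(+1.60) / 0.0592 = 162.2.

162.2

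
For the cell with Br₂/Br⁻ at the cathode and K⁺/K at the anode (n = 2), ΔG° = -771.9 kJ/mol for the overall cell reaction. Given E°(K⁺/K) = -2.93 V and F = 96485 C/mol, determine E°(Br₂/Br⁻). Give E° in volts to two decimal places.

+1.07 V

E°cell = −ΔG°/(nF) = −(-771.9×10³)/((2)(96485)) = +4.000 V.
Since Br₂/Br⁻ is the cathode and K⁺/K the anode, E°cell = E°(Br₂/Br⁻) − E°(K⁺/K).
So E°(Br₂/Br⁻) = E°cell + E°(K⁺/K) = +4.000 + (-2.93) = +1.07 V.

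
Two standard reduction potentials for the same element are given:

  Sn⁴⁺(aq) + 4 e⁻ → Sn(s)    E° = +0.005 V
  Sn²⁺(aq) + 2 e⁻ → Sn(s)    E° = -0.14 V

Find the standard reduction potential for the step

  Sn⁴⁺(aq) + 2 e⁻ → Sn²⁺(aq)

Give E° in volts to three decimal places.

+0.150 V

Sequential free energies add, so n₃E°₃ = n₁E°₁ + n₂E°₂.
With n₃ = 4, and the known step contributing 2×(-0.14) V, the unknown satisfies 2·E° = 4×(+0.005) − 2×(-0.14) = +0.300.
E° = +0.300 / 2 = +0.150 V.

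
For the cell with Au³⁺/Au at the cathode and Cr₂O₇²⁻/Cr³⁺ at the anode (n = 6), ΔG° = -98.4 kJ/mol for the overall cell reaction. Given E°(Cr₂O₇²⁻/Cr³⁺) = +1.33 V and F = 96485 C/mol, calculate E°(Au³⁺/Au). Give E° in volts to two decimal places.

E°cell = −ΔG°/(nF) = −(-98.4×10³)/((6)(96485)) = +0.170 V.
Since Au³⁺/Au is the cathode and Cr₂O₇²⁻/Cr³⁺ the anode, E°cell = E°(Au³⁺/Au) − E°(Cr₂O₇²⁻/Cr³⁺).
So E°(Au³⁺/Au) = E°cell + E°(Cr₂O₇²⁻/Cr³⁺) = +0.170 + (+1.33) = +1.50 V.

+1.50 V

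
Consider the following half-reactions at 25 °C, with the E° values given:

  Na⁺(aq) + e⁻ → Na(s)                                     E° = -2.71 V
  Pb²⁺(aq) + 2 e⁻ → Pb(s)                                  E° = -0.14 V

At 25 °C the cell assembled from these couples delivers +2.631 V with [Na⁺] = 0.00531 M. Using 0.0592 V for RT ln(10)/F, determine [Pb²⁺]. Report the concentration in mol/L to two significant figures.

0.0032 M

Pb²⁺/Pb is the cathode, Na⁺/Na the anode: E°cell = +2.57 V, n = 2.
Overall reaction: Pb²⁺(aq) + 2 Na(s) → Pb(s) + 2 Na⁺(aq); Q = [Na⁺]^2/[Pb²⁺]^1.
From E = E° − (0.0592/n) log Q: log Q = (E° − E)·n/0.0592 = (+2.57 − (+2.631))·2/0.0592 = -2.0608.
So 1·log[Pb²⁺] = 2·log(0.00531) − log Q = -4.5498 − (-2.0608) = -2.4890; [Pb²⁺] = 10^(-2.4890) ≈ 0.0032 M.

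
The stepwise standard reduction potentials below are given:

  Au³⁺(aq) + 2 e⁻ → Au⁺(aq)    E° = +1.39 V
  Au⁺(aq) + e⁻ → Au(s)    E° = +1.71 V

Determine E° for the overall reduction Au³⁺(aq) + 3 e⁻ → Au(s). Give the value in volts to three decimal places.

Adding the free-energy changes (−nFE°) of the two steps gives −n₃FE°₃ = −n₁FE°₁ − n₂FE°₂.
E°₃ = (2×+1.39 + 1×+1.71) / 3 = (+4.490) / 3 = +1.497 V.
E° values themselves are not directly additive — weighting by electron count is essential.

+1.497 V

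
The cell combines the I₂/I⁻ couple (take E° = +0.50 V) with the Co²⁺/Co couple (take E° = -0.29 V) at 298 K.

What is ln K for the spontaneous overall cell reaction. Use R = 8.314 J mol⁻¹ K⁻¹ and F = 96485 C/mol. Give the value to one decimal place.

Cathode: I₂/I⁻; anode: Co²⁺/Co. E°cell = (+0.50) − (-0.29) = +0.79 V, with n = 2.
ΔG° = −nFE° = −RT ln K, so ln K = nFE°/(RT) = (2)(96485)(+0.79) / ((8.314)(298)) = 61.531.

61.5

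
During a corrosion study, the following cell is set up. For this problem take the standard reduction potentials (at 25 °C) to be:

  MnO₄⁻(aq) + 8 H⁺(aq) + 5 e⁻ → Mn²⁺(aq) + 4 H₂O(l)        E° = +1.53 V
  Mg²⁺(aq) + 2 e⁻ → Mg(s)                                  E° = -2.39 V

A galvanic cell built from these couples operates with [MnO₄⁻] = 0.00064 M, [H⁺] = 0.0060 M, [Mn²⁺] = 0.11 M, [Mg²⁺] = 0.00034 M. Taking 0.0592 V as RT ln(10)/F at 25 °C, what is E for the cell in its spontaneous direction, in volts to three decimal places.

+3.786 V

MnO₄⁻/Mn²⁺ is the cathode (higher E°), Mg²⁺/Mg the anode: E°cell = +1.53 − (-2.39) = +3.92 V, n = 10.
Overall: 2 MnO₄⁻(aq) + 16 H⁺(aq) + 5 Mg(s) → 2 Mn²⁺(aq) + 8 H₂O(l) + 5 Mg²⁺(aq)
Q = [Mn²⁺]^2·[Mg²⁺]^5 / ([MnO₄⁻]^2·[H⁺]^16); log Q = 22.677.
E = E° − (0.0592/n) log Q = +3.92 − (0.0592/10)(22.677) = +3.786 V.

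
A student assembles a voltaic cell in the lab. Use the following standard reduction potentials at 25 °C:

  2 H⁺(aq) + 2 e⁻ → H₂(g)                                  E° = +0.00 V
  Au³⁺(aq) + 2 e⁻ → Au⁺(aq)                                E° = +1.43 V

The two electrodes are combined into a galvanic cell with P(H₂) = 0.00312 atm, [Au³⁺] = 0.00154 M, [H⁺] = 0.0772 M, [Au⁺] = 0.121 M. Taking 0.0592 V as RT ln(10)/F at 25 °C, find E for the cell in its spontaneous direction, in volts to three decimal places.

+1.366 V

Au³⁺/Au⁺ is the cathode (higher E°), H⁺/H₂ the anode: E°cell = +1.43 − (+0.00) = +1.43 V, n = 2.
Overall: Au³⁺(aq) + H₂(g) → Au⁺(aq) + 2 H⁺(aq)
Q = [Au⁺]·[H⁺]^2 / ([Au³⁺]·P(H₂)); log Q = 2.176.
E = E° − (0.0592/n) log Q = +1.43 − (0.0592/2)(2.176) = +1.366 V.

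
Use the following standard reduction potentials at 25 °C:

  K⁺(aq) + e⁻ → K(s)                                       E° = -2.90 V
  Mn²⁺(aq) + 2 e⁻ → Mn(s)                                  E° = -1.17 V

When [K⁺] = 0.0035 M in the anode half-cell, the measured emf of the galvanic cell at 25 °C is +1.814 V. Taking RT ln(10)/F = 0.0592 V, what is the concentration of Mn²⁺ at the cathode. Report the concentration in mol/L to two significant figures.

Mn²⁺/Mn is the cathode, K⁺/K the anode: E°cell = +1.73 V, n = 2.
Overall reaction: Mn²⁺(aq) + 2 K(s) → Mn(s) + 2 K⁺(aq); Q = [K⁺]^2/[Mn²⁺]^1.
From E = E° − (0.0592/n) log Q: log Q = (E° − E)·n/0.0592 = (+1.73 − (+1.814))·2/0.0592 = -2.8378.
So 1·log[Mn²⁺] = 2·log(0.0035) − log Q = -4.9119 − (-2.8378) = -2.0741; [Mn²⁺] = 10^(-2.0741) ≈ 0.0084 M.

0.0084 M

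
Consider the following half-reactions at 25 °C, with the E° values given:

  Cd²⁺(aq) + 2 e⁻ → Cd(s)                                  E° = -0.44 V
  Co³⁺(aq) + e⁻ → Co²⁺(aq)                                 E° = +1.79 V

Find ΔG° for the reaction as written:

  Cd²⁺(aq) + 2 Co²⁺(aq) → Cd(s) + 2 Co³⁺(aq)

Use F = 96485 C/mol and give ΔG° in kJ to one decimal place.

As written, Cd²⁺/Cd is reduced (cathode) and Co³⁺/Co²⁺ is oxidised (anode), so E°cell = (-0.44) − (+1.79) = -2.23 V.
Balancing electrons gives n = 2.
ΔG° = −nFE° = −(2)(96485)(-2.23) = 430,323 J = +430.3 kJ.

+430.3 kJ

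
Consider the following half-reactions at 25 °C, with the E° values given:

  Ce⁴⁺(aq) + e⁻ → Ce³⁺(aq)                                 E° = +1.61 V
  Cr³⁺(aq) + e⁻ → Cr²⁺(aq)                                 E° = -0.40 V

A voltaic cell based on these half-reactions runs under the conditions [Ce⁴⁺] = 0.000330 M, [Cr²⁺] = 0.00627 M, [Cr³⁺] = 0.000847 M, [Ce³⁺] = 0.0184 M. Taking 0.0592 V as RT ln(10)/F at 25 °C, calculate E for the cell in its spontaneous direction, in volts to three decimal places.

+1.958 V

Ce⁴⁺/Ce³⁺ is the cathode (higher E°), Cr³⁺/Cr²⁺ the anode: E°cell = +1.61 − (-0.40) = +2.01 V, n = 1.
Overall: Ce⁴⁺(aq) + Cr²⁺(aq) → Ce³⁺(aq) + Cr³⁺(aq)
Q = [Ce³⁺]·[Cr³⁺] / ([Ce⁴⁺]·[Cr²⁺]); log Q = 0.877.
E = E° − (0.0592/n) log Q = +2.01 − (0.0592/1)(0.877) = +1.958 V.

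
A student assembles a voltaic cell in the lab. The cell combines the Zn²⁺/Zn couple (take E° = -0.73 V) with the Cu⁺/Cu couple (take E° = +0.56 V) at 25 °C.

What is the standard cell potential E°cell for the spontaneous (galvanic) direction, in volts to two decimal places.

The Cu⁺/Cu couple has the higher reduction potential, so it is the cathode; Zn²⁺/Zn is oxidised at the anode.
E°cell = E°(cathode) − E°(anode) = (+0.56) − (-0.73) = +1.29 V.

+1.29 V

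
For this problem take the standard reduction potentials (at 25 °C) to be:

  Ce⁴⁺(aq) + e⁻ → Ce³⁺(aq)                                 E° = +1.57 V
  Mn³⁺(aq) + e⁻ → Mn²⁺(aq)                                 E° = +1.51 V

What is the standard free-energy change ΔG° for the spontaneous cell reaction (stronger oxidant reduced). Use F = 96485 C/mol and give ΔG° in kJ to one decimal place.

Ce⁴⁺/Ce³⁺ (E° = +1.57 V) is the cathode; Mn³⁺/Mn²⁺ (E° = +1.51 V) is the anode, so E°cell = +0.06 V.
Balancing electrons gives n = 1 (lcm of 1 and 1).
ΔG° = −nFE° = −(1)(96485)(+0.06) = -5,789 J = -5.8 kJ.

-5.8 kJ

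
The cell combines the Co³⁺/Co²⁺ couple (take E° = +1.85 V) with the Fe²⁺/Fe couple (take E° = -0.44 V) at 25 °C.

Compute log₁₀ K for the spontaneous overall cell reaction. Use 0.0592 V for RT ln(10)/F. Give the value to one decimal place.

77.4

Cathode: Co³⁺/Co²⁺; anode: Fe²⁺/Fe. E°cell = +2.29 V, n = 2.
log K = nE°cell / 0.0592 = (2)(+2.29) / 0.0592 = 77.4.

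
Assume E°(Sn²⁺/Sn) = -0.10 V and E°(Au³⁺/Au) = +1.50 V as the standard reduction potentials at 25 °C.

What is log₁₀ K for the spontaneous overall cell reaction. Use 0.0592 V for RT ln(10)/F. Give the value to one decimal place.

Cathode: Au³⁺/Au; anode: Sn²⁺/Sn. E°cell = +1.60 V, n = 6.
log K = nE°cell / 0.0592 = (6)(+1.60) / 0.0592 = 162.2.

162.2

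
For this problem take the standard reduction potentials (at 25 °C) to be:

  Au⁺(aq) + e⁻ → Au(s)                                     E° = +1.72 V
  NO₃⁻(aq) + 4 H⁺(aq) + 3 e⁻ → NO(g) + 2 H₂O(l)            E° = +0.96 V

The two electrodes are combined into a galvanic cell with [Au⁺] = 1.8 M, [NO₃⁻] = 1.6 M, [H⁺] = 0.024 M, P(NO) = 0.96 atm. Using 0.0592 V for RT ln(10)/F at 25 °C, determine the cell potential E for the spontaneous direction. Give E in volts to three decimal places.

Au⁺/Au is the cathode (higher E°), NO₃⁻/NO the anode: E°cell = +1.72 − (+0.96) = +0.76 V, n = 3.
Overall: 3 Au⁺(aq) + NO(g) + 2 H₂O(l) → 3 Au(s) + NO₃⁻(aq) + 4 H⁺(aq)
Q = [NO₃⁻]·[H⁺]^4 / ([Au⁺]^3·P(NO)); log Q = -7.023.
E = E° − (0.0592/n) log Q = +0.76 − (0.0592/3)(-7.023) = +0.899 V.

+0.899 V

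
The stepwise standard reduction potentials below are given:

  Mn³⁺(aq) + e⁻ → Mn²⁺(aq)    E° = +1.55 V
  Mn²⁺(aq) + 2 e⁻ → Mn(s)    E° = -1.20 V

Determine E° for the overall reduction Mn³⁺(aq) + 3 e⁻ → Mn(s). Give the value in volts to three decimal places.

Standard free energies of sequential steps add: ΔG°₃ = ΔG°₁ + ΔG°₂, so n₃E°₃ = n₁E°₁ + n₂E°₂.
E°₃ = (1×+1.55 + 2×-1.20) / 3 = (-0.850) / 3 = -0.283 V.

-0.283 V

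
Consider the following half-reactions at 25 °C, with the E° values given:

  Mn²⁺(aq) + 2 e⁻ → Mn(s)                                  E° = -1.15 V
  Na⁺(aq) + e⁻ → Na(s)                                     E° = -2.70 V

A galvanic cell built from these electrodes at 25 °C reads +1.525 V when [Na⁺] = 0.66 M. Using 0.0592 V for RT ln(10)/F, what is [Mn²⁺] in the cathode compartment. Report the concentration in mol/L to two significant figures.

Mn²⁺/Mn is the cathode, Na⁺/Na the anode: E°cell = +1.55 V, n = 2.
Overall reaction: Mn²⁺(aq) + 2 Na(s) → Mn(s) + 2 Na⁺(aq); Q = [Na⁺]^2/[Mn²⁺]^1.
From E = E° − (0.0592/n) log Q: log Q = (E° − E)·n/0.0592 = (+1.55 − (+1.525))·2/0.0592 = 0.8446.
So 1·log[Mn²⁺] = 2·log(0.66) − log Q = -0.3609 − (0.8446) = -1.2055; [Mn²⁺] = 10^(-1.2055) ≈ 0.062 M.

0.062 M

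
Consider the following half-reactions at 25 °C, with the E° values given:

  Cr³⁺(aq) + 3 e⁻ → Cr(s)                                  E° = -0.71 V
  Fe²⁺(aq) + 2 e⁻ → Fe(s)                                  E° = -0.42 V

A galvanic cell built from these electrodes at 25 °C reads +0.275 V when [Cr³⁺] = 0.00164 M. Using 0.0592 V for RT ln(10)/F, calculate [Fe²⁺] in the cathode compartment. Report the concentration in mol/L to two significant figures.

0.0043 M

Fe²⁺/Fe is the cathode, Cr³⁺/Cr the anode: E°cell = +0.29 V, n = 6.
Overall reaction: 3 Fe²⁺(aq) + 2 Cr(s) → 3 Fe(s) + 2 Cr³⁺(aq); Q = [Cr³⁺]^2/[Fe²⁺]^3.
From E = E° − (0.0592/n) log Q: log Q = (E° − E)·n/0.0592 = (+0.29 − (+0.275))·6/0.0592 = 1.5203.
So 3·log[Fe²⁺] = 2·log(0.00164) − log Q = -5.5703 − (1.5203) = -7.0906; log[Fe²⁺] = -7.0906 / 3 = -2.3635; [Fe²⁺] = 10^(-2.3635) ≈ 0.0043 M.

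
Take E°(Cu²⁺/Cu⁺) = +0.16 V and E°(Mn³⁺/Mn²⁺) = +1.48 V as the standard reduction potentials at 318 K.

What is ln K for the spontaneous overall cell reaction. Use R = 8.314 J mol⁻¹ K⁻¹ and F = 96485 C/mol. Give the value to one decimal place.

48.2

Cathode: Mn³⁺/Mn²⁺; anode: Cu²⁺/Cu⁺. E°cell = (+1.48) − (+0.16) = +1.32 V, with n = 1.
ΔG° = −nFE° = −RT ln K, so ln K = nFE°/(RT) = (1)(96485)(+1.32) / ((8.314)(318)) = 48.172.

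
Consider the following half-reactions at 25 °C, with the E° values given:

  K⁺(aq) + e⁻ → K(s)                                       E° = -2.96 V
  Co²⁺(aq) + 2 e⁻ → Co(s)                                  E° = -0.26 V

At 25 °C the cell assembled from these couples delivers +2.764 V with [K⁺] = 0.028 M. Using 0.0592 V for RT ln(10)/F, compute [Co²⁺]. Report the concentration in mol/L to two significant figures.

0.11 M

Co²⁺/Co is the cathode, K⁺/K the anode: E°cell = +2.70 V, n = 2.
Overall reaction: Co²⁺(aq) + 2 K(s) → Co(s) + 2 K⁺(aq); Q = [K⁺]^2/[Co²⁺]^1.
From E = E° − (0.0592/n) log Q: log Q = (E° − E)·n/0.0592 = (+2.70 − (+2.764))·2/0.0592 = -2.1622.
So 1·log[Co²⁺] = 2·log(0.028) − log Q = -3.1057 − (-2.1622) = -0.9435; [Co²⁺] = 10^(-0.9435) ≈ 0.11 M.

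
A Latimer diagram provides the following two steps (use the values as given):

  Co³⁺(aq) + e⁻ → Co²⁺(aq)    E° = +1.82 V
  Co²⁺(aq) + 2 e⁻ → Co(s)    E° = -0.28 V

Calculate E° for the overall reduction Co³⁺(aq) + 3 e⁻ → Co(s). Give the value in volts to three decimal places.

Standard free energies of sequential steps add: ΔG°₃ = ΔG°₁ + ΔG°₂, so n₃E°₃ = n₁E°₁ + n₂E°₂.
E°₃ = (1×+1.82 + 2×-0.28) / 3 = (+1.260) / 3 = +0.420 V.

+0.420 V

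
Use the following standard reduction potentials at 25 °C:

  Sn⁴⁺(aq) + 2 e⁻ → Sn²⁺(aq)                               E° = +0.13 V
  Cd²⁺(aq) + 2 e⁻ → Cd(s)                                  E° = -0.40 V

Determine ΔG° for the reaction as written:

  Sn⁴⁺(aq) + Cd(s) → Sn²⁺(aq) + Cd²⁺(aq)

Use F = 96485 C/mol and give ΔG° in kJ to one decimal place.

-102.3 kJ

As written, Sn⁴⁺/Sn²⁺ is reduced (cathode) and Cd²⁺/Cd is oxidised (anode), so E°cell = (+0.13) − (-0.40) = +0.53 V.
Balancing electrons gives n = 2.
ΔG° = −nFE° = −(2)(96485)(+0.53) = -102,274 J = -102.3 kJ.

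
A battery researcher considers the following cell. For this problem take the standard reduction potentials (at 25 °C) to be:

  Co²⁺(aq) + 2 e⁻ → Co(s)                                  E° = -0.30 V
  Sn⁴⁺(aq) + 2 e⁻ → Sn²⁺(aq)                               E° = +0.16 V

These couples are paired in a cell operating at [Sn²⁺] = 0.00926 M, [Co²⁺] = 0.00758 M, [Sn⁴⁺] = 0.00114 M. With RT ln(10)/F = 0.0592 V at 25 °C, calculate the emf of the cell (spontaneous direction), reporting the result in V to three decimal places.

Sn⁴⁺/Sn²⁺ is the cathode (higher E°), Co²⁺/Co the anode: E°cell = +0.16 − (-0.30) = +0.46 V, n = 2.
Overall: Sn⁴⁺(aq) + Co(s) → Sn²⁺(aq) + Co²⁺(aq)
Q = [Sn²⁺]·[Co²⁺] / ([Sn⁴⁺]); log Q = -1.211.
E = E° − (0.0592/n) log Q = +0.46 − (0.0592/2)(-1.211) = +0.496 V.

+0.496 V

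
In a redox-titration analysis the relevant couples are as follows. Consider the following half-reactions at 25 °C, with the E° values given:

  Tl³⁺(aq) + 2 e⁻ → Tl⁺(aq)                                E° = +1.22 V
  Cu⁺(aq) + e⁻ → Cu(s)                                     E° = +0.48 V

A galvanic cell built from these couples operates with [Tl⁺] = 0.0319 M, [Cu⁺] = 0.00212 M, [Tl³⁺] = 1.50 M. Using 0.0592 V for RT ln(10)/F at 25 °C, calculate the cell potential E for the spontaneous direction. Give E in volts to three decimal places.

+0.948 V

Tl³⁺/Tl⁺ is the cathode (higher E°), Cu⁺/Cu the anode: E°cell = +1.22 − (+0.48) = +0.74 V, n = 2.
Overall: Tl³⁺(aq) + 2 Cu(s) → Tl⁺(aq) + 2 Cu⁺(aq)
Q = [Tl⁺]·[Cu⁺]^2 / ([Tl³⁺]); log Q = -7.020.
E = E° − (0.0592/n) log Q = +0.74 − (0.0592/2)(-7.020) = +0.948 V.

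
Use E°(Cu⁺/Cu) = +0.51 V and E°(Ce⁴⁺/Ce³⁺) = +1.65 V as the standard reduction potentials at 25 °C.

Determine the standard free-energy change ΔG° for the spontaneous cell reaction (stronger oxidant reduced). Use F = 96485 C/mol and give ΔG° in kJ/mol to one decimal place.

-110.0 kJ/mol

Ce⁴⁺/Ce³⁺ (E° = +1.65 V) is the cathode; Cu⁺/Cu (E° = +0.51 V) is the anode, so E°cell = +1.14 V.
Balancing electrons gives n = 1 (lcm of 1 and 1).
ΔG° = −nFE° = −(1)(96485)(+1.14) = -109,993 J = -110.0 kJ/mol.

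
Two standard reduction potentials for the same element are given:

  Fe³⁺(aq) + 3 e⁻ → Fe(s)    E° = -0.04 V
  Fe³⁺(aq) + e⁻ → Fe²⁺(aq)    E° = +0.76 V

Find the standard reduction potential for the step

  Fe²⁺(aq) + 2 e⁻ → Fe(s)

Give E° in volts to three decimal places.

-0.440 V

Sequential free energies add, so n₃E°₃ = n₁E°₁ + n₂E°₂.
With n₃ = 3, and the known step contributing 1×(+0.76) V, the unknown satisfies 2·E° = 3×(-0.04) − 1×(+0.76) = -0.880.
E° = -0.880 / 2 = -0.440 V.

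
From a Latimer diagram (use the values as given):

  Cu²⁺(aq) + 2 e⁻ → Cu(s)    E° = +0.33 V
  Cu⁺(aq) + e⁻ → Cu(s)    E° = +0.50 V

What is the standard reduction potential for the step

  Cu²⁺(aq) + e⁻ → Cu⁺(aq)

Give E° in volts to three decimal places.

+0.160 V

Sequential free energies add, so n₃E°₃ = n₁E°₁ + n₂E°₂.
With n₃ = 2, and the known step contributing 1×(+0.50) V, the unknown satisfies 1·E° = 2×(+0.33) − 1×(+0.50) = +0.160.
E° = +0.160 / 1 = +0.160 V.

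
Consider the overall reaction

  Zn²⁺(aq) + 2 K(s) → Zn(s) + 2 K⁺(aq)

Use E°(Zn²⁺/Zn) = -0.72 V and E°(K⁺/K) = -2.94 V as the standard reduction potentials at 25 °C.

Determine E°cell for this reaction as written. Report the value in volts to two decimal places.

+2.22 V

The Zn²⁺/Zn couple has the higher reduction potential, so it is the cathode; K⁺/K is oxidised at the anode.
E°cell = E°(cathode) − E°(anode) = (-0.72) − (-2.94) = +2.22 V.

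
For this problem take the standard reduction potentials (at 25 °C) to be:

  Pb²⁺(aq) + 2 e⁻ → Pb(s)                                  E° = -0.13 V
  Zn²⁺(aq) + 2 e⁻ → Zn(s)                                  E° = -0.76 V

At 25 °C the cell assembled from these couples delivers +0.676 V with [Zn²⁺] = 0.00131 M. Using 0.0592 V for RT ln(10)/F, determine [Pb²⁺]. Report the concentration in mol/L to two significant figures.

0.047 M

Pb²⁺/Pb is the cathode, Zn²⁺/Zn the anode: E°cell = +0.63 V, n = 2.
Overall reaction: Pb²⁺(aq) + Zn(s) → Pb(s) + Zn²⁺(aq); Q = [Zn²⁺]^1/[Pb²⁺]^1.
From E = E° − (0.0592/n) log Q: log Q = (E° − E)·n/0.0592 = (+0.63 − (+0.676))·2/0.0592 = -1.5541.
So 1·log[Pb²⁺] = 1·log(0.00131) − log Q = -2.8827 − (-1.5541) = -1.3286; [Pb²⁺] = 10^(-1.3286) ≈ 0.047 M.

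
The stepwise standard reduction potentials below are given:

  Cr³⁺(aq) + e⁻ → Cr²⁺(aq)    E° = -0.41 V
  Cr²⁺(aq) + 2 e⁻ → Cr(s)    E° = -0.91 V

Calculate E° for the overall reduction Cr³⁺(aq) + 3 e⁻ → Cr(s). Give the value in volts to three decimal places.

Since ΔG° = −nFE° is additive over sequential reductions, n₃E°₃ = n₁E°₁ + n₂E°₂.
E°₃ = (1×-0.41 + 2×-0.91) / 3 = (-2.230) / 3 = -0.743 V.
E° values themselves are not directly additive — weighting by electron count is essential.

-0.743 V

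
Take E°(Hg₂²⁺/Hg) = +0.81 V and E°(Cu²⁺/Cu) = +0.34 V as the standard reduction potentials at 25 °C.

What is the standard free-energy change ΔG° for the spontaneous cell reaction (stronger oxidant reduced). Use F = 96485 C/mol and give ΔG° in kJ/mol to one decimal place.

Hg₂²⁺/Hg (E° = +0.81 V) is the cathode; Cu²⁺/Cu (E° = +0.34 V) is the anode, so E°cell = +0.47 V.
Balancing electrons gives n = 2 (lcm of 2 and 2).
ΔG° = −nFE° = −(2)(96485)(+0.47) = -90,696 J = -90.7 kJ/mol.

-90.7 kJ/mol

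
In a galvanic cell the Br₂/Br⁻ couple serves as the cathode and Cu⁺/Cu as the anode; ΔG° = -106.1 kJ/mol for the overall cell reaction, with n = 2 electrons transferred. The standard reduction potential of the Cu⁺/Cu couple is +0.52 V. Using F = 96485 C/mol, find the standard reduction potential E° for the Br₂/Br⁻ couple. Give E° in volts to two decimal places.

+1.07 V

E°cell = −ΔG°/(nF) = −(-106.1×10³)/((2)(96485)) = +0.550 V.
Since Br₂/Br⁻ is the cathode and Cu⁺/Cu the anode, E°cell = E°(Br₂/Br⁻) − E°(Cu⁺/Cu).
So E°(Br₂/Br⁻) = E°cell + E°(Cu⁺/Cu) = +0.550 + (+0.52) = +1.07 V.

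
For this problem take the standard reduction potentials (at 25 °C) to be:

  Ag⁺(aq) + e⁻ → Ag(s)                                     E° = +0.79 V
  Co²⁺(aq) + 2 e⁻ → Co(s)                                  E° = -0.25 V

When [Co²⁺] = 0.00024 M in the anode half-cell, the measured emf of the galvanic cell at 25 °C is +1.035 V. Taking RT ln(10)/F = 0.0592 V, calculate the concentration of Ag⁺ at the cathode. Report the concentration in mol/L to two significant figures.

0.013 M

Ag⁺/Ag is the cathode, Co²⁺/Co the anode: E°cell = +1.04 V, n = 2.
Overall reaction: 2 Ag⁺(aq) + Co(s) → 2 Ag(s) + Co²⁺(aq); Q = [Co²⁺]^1/[Ag⁺]^2.
From E = E° − (0.0592/n) log Q: log Q = (E° − E)·n/0.0592 = (+1.04 − (+1.035))·2/0.0592 = 0.1689.
So 2·log[Ag⁺] = 1·log(0.00024) − log Q = -3.6198 − (0.1689) = -3.7887; log[Ag⁺] = -3.7887 / 2 = -1.8943; [Ag⁺] = 10^(-1.8943) ≈ 0.013 M.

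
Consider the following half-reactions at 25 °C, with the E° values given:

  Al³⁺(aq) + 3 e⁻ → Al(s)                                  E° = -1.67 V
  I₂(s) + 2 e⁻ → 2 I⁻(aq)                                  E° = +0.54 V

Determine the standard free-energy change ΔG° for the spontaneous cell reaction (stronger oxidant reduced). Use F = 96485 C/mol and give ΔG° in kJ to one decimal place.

-1279.4 kJ

I₂/I⁻ (E° = +0.54 V) is the cathode; Al³⁺/Al (E° = -1.67 V) is the anode, so E°cell = +2.21 V.
Balancing electrons gives n = 6 (lcm of 2 and 3).
ΔG° = −nFE° = −(6)(96485)(+2.21) = -1,279,391 J = -1279.4 kJ.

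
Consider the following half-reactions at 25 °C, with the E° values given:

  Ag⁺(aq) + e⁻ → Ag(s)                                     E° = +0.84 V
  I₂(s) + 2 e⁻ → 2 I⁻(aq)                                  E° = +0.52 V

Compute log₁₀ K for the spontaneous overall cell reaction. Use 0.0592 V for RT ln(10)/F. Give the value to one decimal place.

Cathode: Ag⁺/Ag; anode: I₂/I⁻. E°cell = +0.32 V, n = 2.
log K = nE°cell / 0.0592 = (2)(+0.32) / 0.0592 = 10.8.

10.8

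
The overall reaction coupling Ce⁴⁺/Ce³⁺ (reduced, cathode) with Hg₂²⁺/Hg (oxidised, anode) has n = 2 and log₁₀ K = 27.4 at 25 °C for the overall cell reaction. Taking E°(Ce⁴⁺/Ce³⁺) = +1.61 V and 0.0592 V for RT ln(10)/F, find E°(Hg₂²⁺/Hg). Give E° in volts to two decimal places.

+0.80 V

E°cell = (0.0592/n)·log K = (0.0592/2)(27.4) = +0.811 V.
Since Ce⁴⁺/Ce³⁺ is the cathode and Hg₂²⁺/Hg the anode, E°cell = E°(Ce⁴⁺/Ce³⁺) − E°(Hg₂²⁺/Hg).
So E°(Hg₂²⁺/Hg) = E°(Ce⁴⁺/Ce³⁺) − E°cell = (+1.61) − (+0.811) = +0.80 V.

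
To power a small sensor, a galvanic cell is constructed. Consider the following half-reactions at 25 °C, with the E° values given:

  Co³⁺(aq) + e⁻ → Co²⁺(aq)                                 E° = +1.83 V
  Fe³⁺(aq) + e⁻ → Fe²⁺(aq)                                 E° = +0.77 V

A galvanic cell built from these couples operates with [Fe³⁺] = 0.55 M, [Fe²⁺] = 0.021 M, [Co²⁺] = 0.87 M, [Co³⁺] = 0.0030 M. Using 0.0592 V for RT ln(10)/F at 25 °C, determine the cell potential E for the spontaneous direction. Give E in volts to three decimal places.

Co³⁺/Co²⁺ is the cathode (higher E°), Fe³⁺/Fe²⁺ the anode: E°cell = +1.83 − (+0.77) = +1.06 V, n = 1.
Overall: Co³⁺(aq) + Fe²⁺(aq) → Co²⁺(aq) + Fe³⁺(aq)
Q = [Co²⁺]·[Fe³⁺] / ([Co³⁺]·[Fe²⁺]); log Q = 3.881.
E = E° − (0.0592/n) log Q = +1.06 − (0.0592/1)(3.881) = +0.830 V.

+0.830 V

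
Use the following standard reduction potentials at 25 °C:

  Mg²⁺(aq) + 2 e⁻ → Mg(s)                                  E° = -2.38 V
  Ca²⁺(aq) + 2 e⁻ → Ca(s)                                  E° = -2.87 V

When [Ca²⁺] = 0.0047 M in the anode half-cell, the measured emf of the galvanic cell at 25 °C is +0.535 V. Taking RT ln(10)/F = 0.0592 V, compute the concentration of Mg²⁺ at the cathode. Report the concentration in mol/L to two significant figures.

0.16 M

Mg²⁺/Mg is the cathode, Ca²⁺/Ca the anode: E°cell = +0.49 V, n = 2.
Overall reaction: Mg²⁺(aq) + Ca(s) → Mg(s) + Ca²⁺(aq); Q = [Ca²⁺]^1/[Mg²⁺]^1.
From E = E° − (0.0592/n) log Q: log Q = (E° − E)·n/0.0592 = (+0.49 − (+0.535))·2/0.0592 = -1.5203.
So 1·log[Mg²⁺] = 1·log(0.0047) − log Q = -2.3279 − (-1.5203) = -0.8076; [Mg²⁺] = 10^(-0.8076) ≈ 0.16 M.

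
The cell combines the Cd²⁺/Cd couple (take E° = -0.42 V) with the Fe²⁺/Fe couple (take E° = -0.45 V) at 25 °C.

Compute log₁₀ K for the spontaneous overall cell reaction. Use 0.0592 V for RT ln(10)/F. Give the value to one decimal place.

Cathode: Cd²⁺/Cd; anode: Fe²⁺/Fe. E°cell = +0.03 V, n = 2.
log K = nE°cell / 0.0592 = (2)(+0.03) / 0.0592 = 1.0.

1.0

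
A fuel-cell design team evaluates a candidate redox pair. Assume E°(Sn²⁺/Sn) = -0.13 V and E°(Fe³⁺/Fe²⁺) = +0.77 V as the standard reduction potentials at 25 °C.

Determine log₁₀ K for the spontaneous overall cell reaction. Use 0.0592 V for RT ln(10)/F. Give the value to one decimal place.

Cathode: Fe³⁺/Fe²⁺; anode: Sn²⁺/Sn. E°cell = +0.90 V, n = 2.
log K = nE°cell / 0.0592 = (2)(+0.90) / 0.0592 = 30.4.

30.4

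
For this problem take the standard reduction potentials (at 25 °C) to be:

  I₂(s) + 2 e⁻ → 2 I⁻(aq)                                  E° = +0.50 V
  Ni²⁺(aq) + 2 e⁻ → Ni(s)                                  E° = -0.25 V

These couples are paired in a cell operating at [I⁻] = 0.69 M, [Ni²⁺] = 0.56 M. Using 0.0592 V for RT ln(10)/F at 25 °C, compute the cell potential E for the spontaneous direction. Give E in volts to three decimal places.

I₂/I⁻ is the cathode (higher E°), Ni²⁺/Ni the anode: E°cell = +0.50 − (-0.25) = +0.75 V, n = 2.
Overall: I₂(s) + Ni(s) → 2 I⁻(aq) + Ni²⁺(aq)
Q = [I⁻]^2·[Ni²⁺]; log Q = -0.574.
E = E° − (0.0592/n) log Q = +0.75 − (0.0592/2)(-0.574) = +0.767 V.

+0.767 V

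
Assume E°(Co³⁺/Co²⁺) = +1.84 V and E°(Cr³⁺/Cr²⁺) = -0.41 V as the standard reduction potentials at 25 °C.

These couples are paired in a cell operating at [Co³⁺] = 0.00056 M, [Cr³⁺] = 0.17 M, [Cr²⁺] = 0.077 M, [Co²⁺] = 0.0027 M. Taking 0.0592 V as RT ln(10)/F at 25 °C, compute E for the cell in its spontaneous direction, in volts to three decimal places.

+2.189 V

Co³⁺/Co²⁺ is the cathode (higher E°), Cr³⁺/Cr²⁺ the anode: E°cell = +1.84 − (-0.41) = +2.25 V, n = 1.
Overall: Co³⁺(aq) + Cr²⁺(aq) → Co²⁺(aq) + Cr³⁺(aq)
Q = [Co²⁺]·[Cr³⁺] / ([Co³⁺]·[Cr²⁺]); log Q = 1.027.
E = E° − (0.0592/n) log Q = +2.25 − (0.0592/1)(1.027) = +2.189 V.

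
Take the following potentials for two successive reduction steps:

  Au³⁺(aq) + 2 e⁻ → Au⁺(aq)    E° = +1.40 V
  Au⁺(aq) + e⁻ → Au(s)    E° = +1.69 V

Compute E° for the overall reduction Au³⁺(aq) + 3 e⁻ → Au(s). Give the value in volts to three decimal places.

+1.497 V

Standard free energies of sequential steps add: ΔG°₃ = ΔG°₁ + ΔG°₂, so n₃E°₃ = n₁E°₁ + n₂E°₂.
E°₃ = (2×+1.40 + 1×+1.69) / 3 = (+4.490) / 3 = +1.497 V.
Simply averaging or adding the two E° values would be wrong; the electron-weighted sum is required.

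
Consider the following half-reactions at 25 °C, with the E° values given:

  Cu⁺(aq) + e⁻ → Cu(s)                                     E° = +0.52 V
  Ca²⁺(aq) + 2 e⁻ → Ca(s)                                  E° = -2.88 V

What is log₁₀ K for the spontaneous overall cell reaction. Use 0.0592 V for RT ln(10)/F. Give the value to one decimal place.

Cathode: Cu⁺/Cu; anode: Ca²⁺/Ca. E°cell = +3.40 V, n = 2.
log K = nE°cell / 0.0592 = (2)(+3.40) / 0.0592 = 114.9.

114.9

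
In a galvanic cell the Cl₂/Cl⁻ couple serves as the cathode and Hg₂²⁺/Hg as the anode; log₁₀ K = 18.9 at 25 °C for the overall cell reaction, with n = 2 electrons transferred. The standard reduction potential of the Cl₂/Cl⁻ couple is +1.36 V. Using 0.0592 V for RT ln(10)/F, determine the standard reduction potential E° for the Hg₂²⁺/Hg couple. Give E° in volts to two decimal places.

E°cell = (0.0592/n)·log K = (0.0592/2)(18.9) = +0.559 V.
Since Cl₂/Cl⁻ is the cathode and Hg₂²⁺/Hg the anode, E°cell = E°(Cl₂/Cl⁻) − E°(Hg₂²⁺/Hg).
So E°(Hg₂²⁺/Hg) = E°(Cl₂/Cl⁻) − E°cell = (+1.36) − (+0.559) = +0.80 V.

+0.80 V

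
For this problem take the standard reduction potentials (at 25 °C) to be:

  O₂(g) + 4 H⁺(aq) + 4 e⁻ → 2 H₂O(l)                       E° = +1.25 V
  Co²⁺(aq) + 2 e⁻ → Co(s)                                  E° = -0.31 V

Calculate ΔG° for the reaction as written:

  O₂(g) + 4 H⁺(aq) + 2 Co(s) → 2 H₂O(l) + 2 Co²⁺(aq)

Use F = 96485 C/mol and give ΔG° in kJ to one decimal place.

-602.1 kJ

As written, O₂/H₂O is reduced (cathode) and Co²⁺/Co is oxidised (anode), so E°cell = (+1.25) − (-0.31) = +1.56 V.
Balancing electrons gives n = 4.
ΔG° = −nFE° = −(4)(96485)(+1.56) = -602,066 J = -602.1 kJ.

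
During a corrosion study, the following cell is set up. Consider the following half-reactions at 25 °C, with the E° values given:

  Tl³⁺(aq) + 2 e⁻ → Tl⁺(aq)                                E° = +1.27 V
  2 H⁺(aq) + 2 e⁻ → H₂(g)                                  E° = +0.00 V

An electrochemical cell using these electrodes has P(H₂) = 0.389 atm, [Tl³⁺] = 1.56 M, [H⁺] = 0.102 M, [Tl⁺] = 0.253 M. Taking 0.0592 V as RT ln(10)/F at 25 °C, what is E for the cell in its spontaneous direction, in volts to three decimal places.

Tl³⁺/Tl⁺ is the cathode (higher E°), H⁺/H₂ the anode: E°cell = +1.27 − (+0.00) = +1.27 V, n = 2.
Overall: Tl³⁺(aq) + H₂(g) → Tl⁺(aq) + 2 H⁺(aq)
Q = [Tl⁺]·[H⁺]^2 / ([Tl³⁺]·P(H₂)); log Q = -2.363.
E = E° − (0.0592/n) log Q = +1.27 − (0.0592/2)(-2.363) = +1.340 V.

+1.340 V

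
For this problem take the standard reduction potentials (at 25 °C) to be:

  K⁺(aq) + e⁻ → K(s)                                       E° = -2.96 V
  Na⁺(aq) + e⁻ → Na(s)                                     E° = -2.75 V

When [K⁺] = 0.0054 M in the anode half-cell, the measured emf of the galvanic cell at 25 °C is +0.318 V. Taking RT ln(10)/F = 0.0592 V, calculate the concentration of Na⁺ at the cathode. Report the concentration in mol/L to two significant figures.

0.36 M

Na⁺/Na is the cathode, K⁺/K the anode: E°cell = +0.21 V, n = 1.
Overall reaction: Na⁺(aq) + K(s) → Na(s) + K⁺(aq); Q = [K⁺]^1/[Na⁺]^1.
From E = E° − (0.0592/n) log Q: log Q = (E° − E)·n/0.0592 = (+0.21 − (+0.318))·1/0.0592 = -1.8243.
So 1·log[Na⁺] = 1·log(0.0054) − log Q = -2.2676 − (-1.8243) = -0.4433; [Na⁺] = 10^(-0.4433) ≈ 0.36 M.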